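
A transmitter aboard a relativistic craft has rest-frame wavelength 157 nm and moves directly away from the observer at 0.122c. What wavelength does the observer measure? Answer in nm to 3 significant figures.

λ_obs ≈ 177 nm

Relativistic Doppler: λ_obs = λ_src √((1+β)/(1−β))
= 157 × √(1.1220/0.87800) = 157 × 1.1304 = 177 nm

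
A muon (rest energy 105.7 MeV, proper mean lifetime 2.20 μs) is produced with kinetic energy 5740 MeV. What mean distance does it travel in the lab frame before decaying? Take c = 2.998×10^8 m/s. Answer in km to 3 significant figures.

d ≈ 36.5 km

γ = 1 + K/(m₀c²) = 1 + 5740/105.7 = 55.305
β = √(1 − 1/γ²) = 0.99984
Dilated lifetime: γτ₀ = 55.305 × 2.20 μs = 121.67 μs
d = βc·γτ₀ = 0.99984 × (2.998×10^8 m/s) × 0.00012167 s = 36.5 km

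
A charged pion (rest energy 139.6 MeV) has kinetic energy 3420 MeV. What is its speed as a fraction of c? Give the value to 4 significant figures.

β ≈ 0.9992

γ = 1 + K/(m₀c²) = 1 + 3420/139.6 = 25.4986
β = √(1 − 1/γ²) = 0.9992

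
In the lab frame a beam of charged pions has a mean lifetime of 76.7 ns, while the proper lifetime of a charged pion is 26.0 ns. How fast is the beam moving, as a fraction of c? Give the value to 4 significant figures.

β ≈ 0.9408

γ = Δt/τ₀ = 76.7/26.0 = 2.95000
β = √(1 − 1/γ²) = √(1 − 1/2.95000²) = 0.9408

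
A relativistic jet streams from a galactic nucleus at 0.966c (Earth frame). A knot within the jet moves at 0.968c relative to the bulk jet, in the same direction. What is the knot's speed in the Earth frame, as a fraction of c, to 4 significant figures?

Relativistic velocity addition: u = (u' + v)/(1 + u'v/c²)
= (0.968 + 0.966)/(1 + 0.968×0.966) = 1.934/1.93509 = 0.9994

u ≈ 0.9994c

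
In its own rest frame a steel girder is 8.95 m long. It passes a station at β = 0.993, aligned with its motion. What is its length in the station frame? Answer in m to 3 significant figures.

γ = 1/√(1 − 0.993²) = 8.4664
Length contraction: L = L₀/γ = 8.95/8.4664 = 1.06 m

L ≈ 1.06 m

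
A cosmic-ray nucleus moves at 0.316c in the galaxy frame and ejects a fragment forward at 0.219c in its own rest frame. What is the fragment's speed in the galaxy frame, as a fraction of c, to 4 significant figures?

u ≈ 0.5004c

Compose boost 2: (0.219 + 0.316)/(1 + 0.219×0.316) = 0.5350/1.06920 = 0.5004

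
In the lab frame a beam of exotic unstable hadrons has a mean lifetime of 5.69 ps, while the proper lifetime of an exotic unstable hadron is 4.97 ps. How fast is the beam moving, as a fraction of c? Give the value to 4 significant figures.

γ = Δt/τ₀ = 5.69/4.97 = 1.14487
β = √(1 − 1/γ²) = √(1 − 1/1.14487²) = 0.4869

β ≈ 0.4869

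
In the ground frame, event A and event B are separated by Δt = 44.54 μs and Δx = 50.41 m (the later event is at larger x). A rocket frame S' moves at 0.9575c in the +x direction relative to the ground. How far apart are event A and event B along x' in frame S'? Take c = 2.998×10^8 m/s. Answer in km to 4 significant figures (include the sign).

Δx' ≈ -44.15 km

γ = 1/√(1 − 0.9575²) = 3.46701
Δx' = γ(Δx − vΔt) = 3.46701 × (50.41 m − 0.9575×(2.998×10^8 m/s)×44.54×10^-6 s)
= 3.46701 × (-12735.2 m) = -44.15 km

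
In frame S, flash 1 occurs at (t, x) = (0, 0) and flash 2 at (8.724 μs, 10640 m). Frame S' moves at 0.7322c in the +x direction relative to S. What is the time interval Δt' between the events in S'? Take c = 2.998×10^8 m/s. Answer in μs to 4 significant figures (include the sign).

γ = 1/√(1 − 0.7322²) = 1.46824
Δt' = γ(Δt − vΔx/c²) = 1.46824 × (8.724 μs − 0.7322×10640 m / (2.998×10^8 m/s))
= 1.46824 × (-17.2620 μs) = -25.34 μs

Δt' ≈ -25.34 μs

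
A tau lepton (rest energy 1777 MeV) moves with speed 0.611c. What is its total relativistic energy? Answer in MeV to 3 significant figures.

γ = 1/√(1 − 0.611²) = 1.2632
E = γm₀c² = 1.2632 × 1777 MeV = 2240 MeV

E ≈ 2240 MeV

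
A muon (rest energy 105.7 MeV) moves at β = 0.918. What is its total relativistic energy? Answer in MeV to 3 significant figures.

γ = 1/√(1 − 0.918²) = 2.5216
E = γm₀c² = 2.5216 × 105.7 MeV = 267 MeV

E ≈ 267 MeV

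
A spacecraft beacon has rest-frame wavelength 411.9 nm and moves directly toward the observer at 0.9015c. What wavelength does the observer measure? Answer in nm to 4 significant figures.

λ_obs ≈ 93.75 nm

Relativistic Doppler: λ_obs = λ_src √((1−β)/(1+β))
= 411.9 × √(0.0985000/1.90150) = 411.9 × 0.227599 = 93.75 nm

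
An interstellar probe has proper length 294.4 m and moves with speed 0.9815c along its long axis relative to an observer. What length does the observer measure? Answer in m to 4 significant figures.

L ≈ 56.37 m

γ = 1/√(1 − 0.9815²) = 5.22296
Length contraction: L = L₀/γ = 294.4/5.22296 = 56.37 m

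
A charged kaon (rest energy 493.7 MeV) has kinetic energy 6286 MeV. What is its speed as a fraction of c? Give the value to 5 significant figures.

γ = 1 + K/(m₀c²) = 1 + 6286/493.7 = 13.73243
β = √(1 − 1/γ²) = 0.99735

β ≈ 0.99735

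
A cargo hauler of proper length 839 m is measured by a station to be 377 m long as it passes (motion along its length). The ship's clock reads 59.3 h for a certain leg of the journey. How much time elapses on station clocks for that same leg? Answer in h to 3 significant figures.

Δt ≈ 132 h

Length contraction ⇒ γ = L₀/L = 839/377 = 2.2255
Time dilation: Δt = γτ₀ = 2.2255 × 59.3 h = 132 h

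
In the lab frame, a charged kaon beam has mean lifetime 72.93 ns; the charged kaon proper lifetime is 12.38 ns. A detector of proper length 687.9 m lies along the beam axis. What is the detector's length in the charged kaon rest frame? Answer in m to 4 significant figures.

Time dilation ⇒ γ = Δt/τ₀ = 72.93/12.38 = 5.89095
Length contraction: L = L₀/γ = 687.9/5.89095 = 116.8 m

L ≈ 116.8 m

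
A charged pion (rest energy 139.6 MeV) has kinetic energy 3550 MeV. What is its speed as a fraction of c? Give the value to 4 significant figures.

β ≈ 0.9993

γ = 1 + K/(m₀c²) = 1 + 3550/139.6 = 26.4298
β = √(1 − 1/γ²) = 0.9993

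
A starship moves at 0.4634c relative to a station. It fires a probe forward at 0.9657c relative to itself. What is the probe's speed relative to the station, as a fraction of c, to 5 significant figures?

u ≈ 0.98728c

Relativistic velocity addition: u = (u' + v)/(1 + u'v/c²)
= (0.9657 + 0.4634)/(1 + 0.9657×0.4634) = 1.4291/1.447505 = 0.98728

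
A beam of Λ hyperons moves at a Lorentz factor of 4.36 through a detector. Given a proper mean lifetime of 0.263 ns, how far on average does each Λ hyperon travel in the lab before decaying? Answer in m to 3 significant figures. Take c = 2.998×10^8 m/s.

d ≈ 0.335 m

β = √(1 − 1/γ²) = √(1 − 1/4.36²) = 0.97334
Dilated lifetime: Δt = γτ₀ = 4.36 × 0.263 ns = 1.1467 ns
d = vΔt = 0.97334c × 1.1467 ns = 2.9181×10^8 m/s × 1.1467×10^-9 s = 0.335 m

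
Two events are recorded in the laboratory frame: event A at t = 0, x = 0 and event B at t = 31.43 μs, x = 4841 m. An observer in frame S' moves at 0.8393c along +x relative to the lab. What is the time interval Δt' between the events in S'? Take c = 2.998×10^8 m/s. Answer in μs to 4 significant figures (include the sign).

Δt' ≈ 32.88 μs

γ = 1/√(1 − 0.8393²) = 1.83936
Δt' = γ(Δt − vΔx/c²) = 1.83936 × (31.43 μs − 0.8393×4841 m / (2.998×10^8 m/s))
= 1.83936 × (17.8775 μs) = 32.88 μs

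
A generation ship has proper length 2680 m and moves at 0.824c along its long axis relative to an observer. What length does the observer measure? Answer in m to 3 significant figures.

L ≈ 1520 m

γ = 1/√(1 − 0.824²) = 1.7649
Length contraction: L = L₀/γ = 2680/1.7649 = 1520 m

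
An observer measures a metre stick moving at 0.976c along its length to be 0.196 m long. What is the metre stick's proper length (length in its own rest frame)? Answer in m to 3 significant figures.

L₀ ≈ 0.900 m

γ = 1/√(1 − 0.976²) = 4.5920
L₀ = γL = 4.5920 × 0.196 = 0.900 m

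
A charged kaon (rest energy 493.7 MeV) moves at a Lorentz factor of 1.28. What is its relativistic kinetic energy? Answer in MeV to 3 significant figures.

γ = 1.28 (given)
K = (γ − 1)m₀c² = (1.28 − 1) × 493.7 MeV = 0.28000 × 493.7 MeV = 138 MeV

K ≈ 138 MeV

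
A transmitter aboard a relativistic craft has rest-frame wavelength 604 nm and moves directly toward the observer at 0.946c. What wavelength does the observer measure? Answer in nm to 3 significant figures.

Relativistic Doppler: λ_obs = λ_src √((1−β)/(1+β))
= 604 × √(0.054000/1.9460) = 604 × 0.16658 = 101 nm

λ_obs ≈ 101 nm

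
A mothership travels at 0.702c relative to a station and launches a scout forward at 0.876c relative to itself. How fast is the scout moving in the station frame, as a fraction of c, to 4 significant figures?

Compose boost 2: (0.876 + 0.702)/(1 + 0.876×0.702) = 1.578/1.61495 = 0.9771

u ≈ 0.9771c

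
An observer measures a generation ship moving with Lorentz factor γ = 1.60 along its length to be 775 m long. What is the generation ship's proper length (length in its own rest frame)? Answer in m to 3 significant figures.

L₀ ≈ 1240 m

γ = 1.60 (given)
L₀ = γL = 1.60 × 775 = 1240 m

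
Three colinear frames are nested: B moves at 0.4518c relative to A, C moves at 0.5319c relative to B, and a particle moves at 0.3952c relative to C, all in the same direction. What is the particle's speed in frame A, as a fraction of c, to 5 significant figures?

Compose boost 2: (0.5319 + 0.4518)/(1 + 0.5319×0.4518) = 0.98370/1.240312 = 0.7931066
Compose boost 3: (0.3952 + 0.7931066)/(1 + 0.3952×0.7931066) = 1.188307/1.313436 = 0.90473

u ≈ 0.90473c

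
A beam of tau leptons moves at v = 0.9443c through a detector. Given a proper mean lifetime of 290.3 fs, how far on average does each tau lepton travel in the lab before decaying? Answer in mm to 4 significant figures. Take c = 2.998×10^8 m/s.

d ≈ 0.2497 mm

γ = 1/√(1 − 0.9443²) = 3.03872
Dilated lifetime: Δt = γτ₀ = 3.03872 × 290.3 fs = 882.141 fs
d = vΔt = 0.9443c × 882.141 fs = 2.83101×10^8 m/s × 8.82141×10^-13 s = 0.2497 mm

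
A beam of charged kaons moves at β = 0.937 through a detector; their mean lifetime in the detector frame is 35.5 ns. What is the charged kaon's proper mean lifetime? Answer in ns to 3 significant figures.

τ₀ ≈ 12.4 ns

γ = 1/√(1 − 0.937²) = 2.8626
Proper time: τ₀ = Δt/γ = 35.5/2.8626 = 12.4 ns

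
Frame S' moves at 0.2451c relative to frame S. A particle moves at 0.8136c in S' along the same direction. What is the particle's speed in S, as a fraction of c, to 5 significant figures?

Relativistic velocity addition: u = (u' + v)/(1 + u'v/c²)
= (0.8136 + 0.2451)/(1 + 0.8136×0.2451) = 1.0587/1.199413 = 0.88268

u ≈ 0.88268c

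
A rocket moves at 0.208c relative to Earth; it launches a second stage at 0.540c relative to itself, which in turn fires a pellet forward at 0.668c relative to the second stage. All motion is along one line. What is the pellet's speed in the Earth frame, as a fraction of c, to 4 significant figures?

u ≈ 0.9250c

Compose boost 2: (0.540 + 0.208)/(1 + 0.540×0.208) = 0.7480/1.11232 = 0.672468
Compose boost 3: (0.668 + 0.672468)/(1 + 0.668×0.672468) = 1.34047/1.44921 = 0.9250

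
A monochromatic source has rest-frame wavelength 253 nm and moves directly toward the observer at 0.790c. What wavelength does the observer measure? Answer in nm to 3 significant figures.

λ_obs ≈ 86.7 nm

Relativistic Doppler: λ_obs = λ_src √((1−β)/(1+β))
= 253 × √(0.21000/1.7900) = 253 × 0.34252 = 86.7 nm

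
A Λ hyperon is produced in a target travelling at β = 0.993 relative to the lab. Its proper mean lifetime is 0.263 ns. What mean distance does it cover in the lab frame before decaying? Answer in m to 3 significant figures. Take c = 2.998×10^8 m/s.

d ≈ 0.663 m

γ = 1/√(1 − 0.993²) = 8.4664
Dilated lifetime: Δt = γτ₀ = 8.4664 × 0.263 ns = 2.2267 ns
d = vΔt = 0.993c × 2.2267 ns = 2.9770×10^8 m/s × 2.2267×10^-9 s = 0.663 m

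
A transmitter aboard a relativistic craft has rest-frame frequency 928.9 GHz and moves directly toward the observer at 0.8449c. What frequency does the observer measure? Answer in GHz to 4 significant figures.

Relativistic Doppler: f_obs = f_src √((1+β)/(1−β))
= 928.9 × √(1.84490/0.155100) = 928.9 × 3.44890 = 3204 GHz

f_obs ≈ 3204 GHz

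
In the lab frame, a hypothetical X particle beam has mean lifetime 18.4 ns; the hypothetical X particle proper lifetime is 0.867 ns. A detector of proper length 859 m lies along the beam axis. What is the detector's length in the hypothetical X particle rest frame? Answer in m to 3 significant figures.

Time dilation ⇒ γ = Δt/τ₀ = 18.4/0.867 = 21.223
Length contraction: L = L₀/γ = 859/21.223 = 40.5 m

L ≈ 40.5 m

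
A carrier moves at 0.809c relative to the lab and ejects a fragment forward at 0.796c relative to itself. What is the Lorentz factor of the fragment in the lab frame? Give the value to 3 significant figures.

γ ≈ 4.62

u_lab = (0.796 + 0.809)/(1 + 0.796×0.809) = 1.605/1.64396 = 0.976299
γ = 1/√(1 − 0.976299²) = 4.62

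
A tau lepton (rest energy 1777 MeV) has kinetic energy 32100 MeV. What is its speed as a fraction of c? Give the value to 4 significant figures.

β ≈ 0.9986

γ = 1 + K/(m₀c²) = 1 + 32100/1777 = 19.0642
β = √(1 − 1/γ²) = 0.9986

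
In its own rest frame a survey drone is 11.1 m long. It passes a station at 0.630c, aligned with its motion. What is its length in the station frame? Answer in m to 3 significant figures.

γ = 1/√(1 − 0.630²) = 1.2877
Length contraction: L = L₀/γ = 11.1/1.2877 = 8.62 m

L ≈ 8.62 m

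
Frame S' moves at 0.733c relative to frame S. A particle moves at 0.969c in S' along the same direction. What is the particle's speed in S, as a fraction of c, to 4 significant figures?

u ≈ 0.9952c

Relativistic velocity addition: u = (u' + v)/(1 + u'v/c²)
= (0.969 + 0.733)/(1 + 0.969×0.733) = 1.702/1.71028 = 0.9952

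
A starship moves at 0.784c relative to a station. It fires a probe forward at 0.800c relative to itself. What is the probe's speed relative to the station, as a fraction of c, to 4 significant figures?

Relativistic velocity addition: u = (u' + v)/(1 + u'v/c²)
= (0.800 + 0.784)/(1 + 0.800×0.784) = 1.584/1.62720 = 0.9735

u ≈ 0.9735c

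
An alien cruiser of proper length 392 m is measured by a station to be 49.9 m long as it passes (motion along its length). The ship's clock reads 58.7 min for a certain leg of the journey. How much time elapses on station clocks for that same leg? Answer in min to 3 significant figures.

Length contraction ⇒ γ = L₀/L = 392/49.9 = 7.8557
Time dilation: Δt = γτ₀ = 7.8557 × 58.7 min = 461 min

Δt ≈ 461 min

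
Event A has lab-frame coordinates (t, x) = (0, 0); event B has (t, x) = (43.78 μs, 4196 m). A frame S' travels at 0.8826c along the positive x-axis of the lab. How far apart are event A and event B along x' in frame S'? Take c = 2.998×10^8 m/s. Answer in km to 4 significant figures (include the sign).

Δx' ≈ -15.72 km

γ = 1/√(1 − 0.8826²) = 2.12710
Δx' = γ(Δx − vΔt) = 2.12710 × (4196 m − 0.8826×(2.998×10^8 m/s)×43.78×10^-6 s)
= 2.12710 × (-7388.34 m) = -15.72 km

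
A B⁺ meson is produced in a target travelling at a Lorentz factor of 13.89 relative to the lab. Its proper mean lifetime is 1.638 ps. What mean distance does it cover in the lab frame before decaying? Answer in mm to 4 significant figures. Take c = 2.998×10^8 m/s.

β = √(1 − 1/γ²) = √(1 − 1/13.89²) = 0.997405
Dilated lifetime: Δt = γτ₀ = 13.89 × 1.638 ps = 22.7518 ps
d = vΔt = 0.997405c × 22.7518 ps = 2.99022×10^8 m/s × 2.27518×10^-11 s = 6.803 mm

d ≈ 6.803 mm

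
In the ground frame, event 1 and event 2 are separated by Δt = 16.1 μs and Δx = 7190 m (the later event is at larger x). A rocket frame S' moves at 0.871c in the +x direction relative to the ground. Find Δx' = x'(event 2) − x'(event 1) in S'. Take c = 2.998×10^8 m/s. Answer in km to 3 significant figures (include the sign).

Δx' ≈ 6.08 km

γ = 1/√(1 − 0.871²) = 2.0355
Δx' = γ(Δx − vΔt) = 2.0355 × (7190 m − 0.871×(2.998×10^8 m/s)×16.1×10^-6 s)
= 2.0355 × (2985.9 m) = 6.08 km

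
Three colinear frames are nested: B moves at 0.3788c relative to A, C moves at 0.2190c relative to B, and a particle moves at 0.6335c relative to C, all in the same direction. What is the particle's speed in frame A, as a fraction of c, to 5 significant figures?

u ≈ 0.87835c

Compose boost 2: (0.2190 + 0.3788)/(1 + 0.2190×0.3788) = 0.59780/1.082957 = 0.5520070
Compose boost 3: (0.6335 + 0.5520070)/(1 + 0.6335×0.5520070) = 1.185507/1.349696 = 0.87835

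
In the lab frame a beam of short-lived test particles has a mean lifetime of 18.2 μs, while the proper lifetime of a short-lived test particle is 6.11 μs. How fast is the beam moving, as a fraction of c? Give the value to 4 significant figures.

γ = Δt/τ₀ = 18.2/6.11 = 2.97872
β = √(1 − 1/γ²) = √(1 − 1/2.97872²) = 0.9420

β ≈ 0.9420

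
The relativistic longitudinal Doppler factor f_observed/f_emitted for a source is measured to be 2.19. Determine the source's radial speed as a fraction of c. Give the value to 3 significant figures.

f_obs/f_src = √((1+β)/(1−β)) = 2.19  ⇒  (1+β)/(1−β) = 4.7961
β = |1 − D²|/(1 + D²) = |1 − 4.7961|/(1 + 4.7961) = 0.655

β ≈ 0.655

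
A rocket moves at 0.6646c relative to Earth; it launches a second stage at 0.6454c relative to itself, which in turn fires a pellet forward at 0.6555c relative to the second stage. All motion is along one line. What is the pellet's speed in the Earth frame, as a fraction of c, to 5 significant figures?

u ≈ 0.98209c

Compose boost 2: (0.6454 + 0.6646)/(1 + 0.6454×0.6646) = 1.3100/1.428933 = 0.9167681
Compose boost 3: (0.6555 + 0.9167681)/(1 + 0.6555×0.9167681) = 1.572268/1.600941 = 0.98209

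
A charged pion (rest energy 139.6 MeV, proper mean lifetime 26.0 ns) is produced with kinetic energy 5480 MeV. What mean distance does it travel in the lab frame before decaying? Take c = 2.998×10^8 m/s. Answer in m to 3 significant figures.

d ≈ 314 m

γ = 1 + K/(m₀c²) = 1 + 5480/139.6 = 40.255
β = √(1 − 1/γ²) = 0.99969
Dilated lifetime: γτ₀ = 40.255 × 26.0 ns = 1046.6 ns
d = βc·γτ₀ = 0.99969 × (2.998×10^8 m/s) × 1.0466×10^-6 s = 314 m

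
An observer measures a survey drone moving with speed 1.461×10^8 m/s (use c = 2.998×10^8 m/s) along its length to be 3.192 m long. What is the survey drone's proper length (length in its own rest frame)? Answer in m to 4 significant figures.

L₀ ≈ 3.655 m

β = v/c = 1.461×10^8 / 2.998×10^8 = 0.487325
γ = 1/√(1 − 0.487325²) = 1.14519
L₀ = γL = 1.14519 × 3.192 = 3.655 m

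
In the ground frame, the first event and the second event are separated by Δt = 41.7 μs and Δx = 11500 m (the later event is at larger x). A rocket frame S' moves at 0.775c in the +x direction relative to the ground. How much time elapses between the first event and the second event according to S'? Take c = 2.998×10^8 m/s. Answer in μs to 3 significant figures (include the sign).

Δt' ≈ 18.9 μs

γ = 1/√(1 − 0.775²) = 1.5824
Δt' = γ(Δt − vΔx/c²) = 1.5824 × (41.7 μs − 0.775×11500 m / (2.998×10^8 m/s))
= 1.5824 × (11.972 μs) = 18.9 μs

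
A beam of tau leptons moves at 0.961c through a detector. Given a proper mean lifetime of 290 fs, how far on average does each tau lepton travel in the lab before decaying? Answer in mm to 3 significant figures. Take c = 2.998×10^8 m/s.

d ≈ 0.302 mm

γ = 1/√(1 − 0.961²) = 3.6160
Dilated lifetime: Δt = γτ₀ = 3.6160 × 290 fs = 1048.6 fs
d = vΔt = 0.961c × 1048.6 fs = 2.8811×10^8 m/s × 1.0486×10^-12 s = 0.302 mm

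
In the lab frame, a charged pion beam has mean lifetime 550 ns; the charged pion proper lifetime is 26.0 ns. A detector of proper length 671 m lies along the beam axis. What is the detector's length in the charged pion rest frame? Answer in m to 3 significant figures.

L ≈ 31.7 m

Time dilation ⇒ γ = Δt/τ₀ = 550/26.0 = 21.154
Length contraction: L = L₀/γ = 671/21.154 = 31.7 m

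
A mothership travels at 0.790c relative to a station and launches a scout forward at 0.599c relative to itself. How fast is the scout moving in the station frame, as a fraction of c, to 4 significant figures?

Compose boost 2: (0.599 + 0.790)/(1 + 0.599×0.790) = 1.389/1.47321 = 0.9428

u ≈ 0.9428c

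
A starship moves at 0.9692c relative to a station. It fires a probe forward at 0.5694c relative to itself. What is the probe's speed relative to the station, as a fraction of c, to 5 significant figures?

Relativistic velocity addition: u = (u' + v)/(1 + u'v/c²)
= (0.5694 + 0.9692)/(1 + 0.5694×0.9692) = 1.5386/1.551862 = 0.99145

u ≈ 0.99145c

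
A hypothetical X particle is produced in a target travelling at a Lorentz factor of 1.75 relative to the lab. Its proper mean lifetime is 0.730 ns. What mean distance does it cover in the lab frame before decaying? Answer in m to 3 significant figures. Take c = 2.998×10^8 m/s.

β = √(1 − 1/γ²) = √(1 − 1/1.75²) = 0.82065
Dilated lifetime: Δt = γτ₀ = 1.75 × 0.730 ns = 1.2775 ns
d = vΔt = 0.82065c × 1.2775 ns = 2.4603×10^8 m/s × 1.2775×10^-9 s = 0.314 m

d ≈ 0.314 m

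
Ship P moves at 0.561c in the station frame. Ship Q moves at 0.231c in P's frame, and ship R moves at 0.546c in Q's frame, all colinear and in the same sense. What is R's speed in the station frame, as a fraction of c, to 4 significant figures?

Compose boost 2: (0.231 + 0.561)/(1 + 0.231×0.561) = 0.7920/1.12959 = 0.701139
Compose boost 3: (0.546 + 0.701139)/(1 + 0.546×0.701139) = 1.24714/1.38282 = 0.9019

u ≈ 0.9019c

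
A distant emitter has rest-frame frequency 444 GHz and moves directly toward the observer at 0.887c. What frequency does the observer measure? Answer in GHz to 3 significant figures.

Relativistic Doppler: f_obs = f_src √((1+β)/(1−β))
= 444 × √(1.8870/0.11300) = 444 × 4.0865 = 1810 GHz

f_obs ≈ 1810 GHz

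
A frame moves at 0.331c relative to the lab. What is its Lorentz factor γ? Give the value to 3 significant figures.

γ ≈ 1.06

γ = 1/√(1 − β²) = 1/√(1 − 0.331²) = 1/√(0.89044) = 1.06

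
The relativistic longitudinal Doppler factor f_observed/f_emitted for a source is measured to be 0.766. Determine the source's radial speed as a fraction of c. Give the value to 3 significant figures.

β ≈ 0.260

f_obs/f_src = √((1−β)/(1+β)) = 0.766  ⇒  (1−β)/(1+β) = 0.58676
β = |1 − D²|/(1 + D²) = |1 − 0.58676|/(1 + 0.58676) = 0.260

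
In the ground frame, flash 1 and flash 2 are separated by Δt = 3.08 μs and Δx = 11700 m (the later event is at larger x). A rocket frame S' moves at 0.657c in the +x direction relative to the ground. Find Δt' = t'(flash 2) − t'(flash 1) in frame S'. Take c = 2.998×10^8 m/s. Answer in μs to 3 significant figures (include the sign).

γ = 1/√(1 − 0.657²) = 1.3265
Δt' = γ(Δt − vΔx/c²) = 1.3265 × (3.08 μs − 0.657×11700 m / (2.998×10^8 m/s))
= 1.3265 × (-22.560 μs) = -29.9 μs

Δt' ≈ -29.9 μs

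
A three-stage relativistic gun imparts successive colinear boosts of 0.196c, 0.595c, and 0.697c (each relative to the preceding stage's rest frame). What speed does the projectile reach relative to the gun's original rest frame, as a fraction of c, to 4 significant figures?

u ≈ 0.9408c

Compose boost 2: (0.595 + 0.196)/(1 + 0.595×0.196) = 0.7910/1.11662 = 0.708388
Compose boost 3: (0.697 + 0.708388)/(1 + 0.697×0.708388) = 1.40539/1.49375 = 0.9408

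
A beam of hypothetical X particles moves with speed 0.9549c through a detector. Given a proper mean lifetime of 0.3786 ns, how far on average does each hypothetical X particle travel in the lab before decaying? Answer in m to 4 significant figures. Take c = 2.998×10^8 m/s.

γ = 1/√(1 − 0.9549²) = 3.36782
Dilated lifetime: Δt = γτ₀ = 3.36782 × 0.3786 ns = 1.27506 ns
d = vΔt = 0.9549c × 1.27506 ns = 2.86279×10^8 m/s × 1.27506×10^-9 s = 0.3650 m

d ≈ 0.3650 m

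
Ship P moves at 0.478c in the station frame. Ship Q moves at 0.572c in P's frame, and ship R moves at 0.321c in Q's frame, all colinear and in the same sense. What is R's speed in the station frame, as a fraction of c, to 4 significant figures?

u ≈ 0.9058c

Compose boost 2: (0.572 + 0.478)/(1 + 0.572×0.478) = 1.050/1.27342 = 0.824554
Compose boost 3: (0.321 + 0.824554)/(1 + 0.321×0.824554) = 1.14555/1.26468 = 0.9058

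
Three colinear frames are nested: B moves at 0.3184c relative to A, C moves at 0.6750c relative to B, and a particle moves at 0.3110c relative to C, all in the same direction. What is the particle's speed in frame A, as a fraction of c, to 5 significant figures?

Compose boost 2: (0.6750 + 0.3184)/(1 + 0.6750×0.3184) = 0.99340/1.214920 = 0.8176670
Compose boost 3: (0.3110 + 0.8176670)/(1 + 0.3110×0.8176670) = 1.128667/1.254294 = 0.89984

u ≈ 0.89984c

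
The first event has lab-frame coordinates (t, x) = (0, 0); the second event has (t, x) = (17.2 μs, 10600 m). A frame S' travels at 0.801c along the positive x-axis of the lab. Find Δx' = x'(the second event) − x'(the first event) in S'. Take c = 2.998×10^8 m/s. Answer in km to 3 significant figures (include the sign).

γ = 1/√(1 − 0.801²) = 1.6704
Δx' = γ(Δx − vΔt) = 1.6704 × (10600 m − 0.801×(2.998×10^8 m/s)×17.2×10^-6 s)
= 1.6704 × (6469.6 m) = 10.8 km

Δx' ≈ 10.8 km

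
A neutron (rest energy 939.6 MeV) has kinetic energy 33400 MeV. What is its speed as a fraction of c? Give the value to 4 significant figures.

γ = 1 + K/(m₀c²) = 1 + 33400/939.6 = 36.5470
β = √(1 − 1/γ²) = 0.9996

β ≈ 0.9996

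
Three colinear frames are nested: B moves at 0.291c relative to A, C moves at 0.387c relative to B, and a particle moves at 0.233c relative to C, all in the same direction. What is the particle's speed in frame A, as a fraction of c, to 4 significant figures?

u ≈ 0.7376c

Compose boost 2: (0.387 + 0.291)/(1 + 0.387×0.291) = 0.6780/1.11262 = 0.609374
Compose boost 3: (0.233 + 0.609374)/(1 + 0.233×0.609374) = 0.842374/1.14198 = 0.7376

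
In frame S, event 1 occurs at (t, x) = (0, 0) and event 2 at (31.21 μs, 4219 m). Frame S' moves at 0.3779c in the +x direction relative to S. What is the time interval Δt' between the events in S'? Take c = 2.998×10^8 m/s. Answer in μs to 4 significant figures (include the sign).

Δt' ≈ 27.97 μs

γ = 1/√(1 − 0.3779²) = 1.08009
Δt' = γ(Δt − vΔx/c²) = 1.08009 × (31.21 μs − 0.3779×4219 m / (2.998×10^8 m/s))
= 1.08009 × (25.8919 μs) = 27.97 μs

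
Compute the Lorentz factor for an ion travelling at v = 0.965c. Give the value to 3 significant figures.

γ ≈ 3.81

γ = 1/√(1 − β²) = 1/√(1 − 0.965²) = 1/√(0.068775) = 3.81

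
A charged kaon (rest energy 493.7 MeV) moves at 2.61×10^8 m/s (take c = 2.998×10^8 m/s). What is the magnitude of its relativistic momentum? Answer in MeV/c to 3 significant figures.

β = v/c = 2.61×10^8 / 2.998×10^8 = 0.87058
γ = 1/√(1 − 0.87058²) = 2.0324
p = γβm₀c = 2.0324 × 0.87058 × 493.7 MeV/c = 874 MeV/c

p ≈ 874 MeV/c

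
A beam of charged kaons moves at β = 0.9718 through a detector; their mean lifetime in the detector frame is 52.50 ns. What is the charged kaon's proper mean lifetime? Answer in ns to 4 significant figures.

τ₀ ≈ 12.38 ns

γ = 1/√(1 − 0.9718²) = 4.24076
Proper time: τ₀ = Δt/γ = 52.50/4.24076 = 12.38 ns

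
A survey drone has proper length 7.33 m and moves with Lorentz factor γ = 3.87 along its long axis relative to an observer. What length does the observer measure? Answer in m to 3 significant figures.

L ≈ 1.89 m

γ = 3.87 (given)
Length contraction: L = L₀/γ = 7.33/3.87 = 1.89 m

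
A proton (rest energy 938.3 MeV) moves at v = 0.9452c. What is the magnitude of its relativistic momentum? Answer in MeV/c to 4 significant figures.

γ = 1/√(1 − 0.9452²) = 3.06286
p = γβm₀c = 3.06286 × 0.9452 × 938.3 MeV/c = 2716 MeV/c

p ≈ 2716 MeV/c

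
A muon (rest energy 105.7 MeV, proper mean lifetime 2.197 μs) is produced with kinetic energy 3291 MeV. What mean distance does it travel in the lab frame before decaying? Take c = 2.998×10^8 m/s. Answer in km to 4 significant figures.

d ≈ 21.16 km

γ = 1 + K/(m₀c²) = 1 + 3291/105.7 = 32.1353
β = √(1 − 1/γ²) = 0.999516
Dilated lifetime: γτ₀ = 32.1353 × 2.197 μs = 70.6012 μs
d = βc·γτ₀ = 0.999516 × (2.998×10^8 m/s) × 7.06012×10^-5 s = 21.16 km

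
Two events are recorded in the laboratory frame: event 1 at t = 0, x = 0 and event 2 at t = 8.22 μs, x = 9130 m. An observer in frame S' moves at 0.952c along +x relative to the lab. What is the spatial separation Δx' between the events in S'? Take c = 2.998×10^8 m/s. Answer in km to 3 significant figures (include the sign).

Δx' ≈ 22.2 km

γ = 1/√(1 − 0.952²) = 3.2669
Δx' = γ(Δx − vΔt) = 3.2669 × (9130 m − 0.952×(2.998×10^8 m/s)×8.22×10^-6 s)
= 3.2669 × (6783.9 m) = 22.2 km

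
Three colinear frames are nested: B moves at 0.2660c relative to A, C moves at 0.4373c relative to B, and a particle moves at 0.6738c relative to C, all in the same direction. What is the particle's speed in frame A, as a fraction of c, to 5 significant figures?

u ≈ 0.91528c

Compose boost 2: (0.4373 + 0.2660)/(1 + 0.4373×0.2660) = 0.70330/1.116322 = 0.6300155
Compose boost 3: (0.6738 + 0.6300155)/(1 + 0.6738×0.6300155) = 1.303815/1.424504 = 0.91528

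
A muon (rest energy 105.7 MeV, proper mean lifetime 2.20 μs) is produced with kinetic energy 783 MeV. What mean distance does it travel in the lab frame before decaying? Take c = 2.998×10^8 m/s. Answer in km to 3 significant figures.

d ≈ 5.51 km

γ = 1 + K/(m₀c²) = 1 + 783/105.7 = 8.4078
β = √(1 − 1/γ²) = 0.99290
Dilated lifetime: γτ₀ = 8.4078 × 2.20 μs = 18.497 μs
d = βc·γτ₀ = 0.99290 × (2.998×10^8 m/s) × 1.8497×10^-5 s = 5.51 km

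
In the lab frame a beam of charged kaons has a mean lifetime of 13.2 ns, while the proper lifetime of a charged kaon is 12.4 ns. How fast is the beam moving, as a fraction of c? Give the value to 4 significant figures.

β ≈ 0.3428

γ = Δt/τ₀ = 13.2/12.4 = 1.06452
β = √(1 − 1/γ²) = √(1 − 1/1.06452²) = 0.3428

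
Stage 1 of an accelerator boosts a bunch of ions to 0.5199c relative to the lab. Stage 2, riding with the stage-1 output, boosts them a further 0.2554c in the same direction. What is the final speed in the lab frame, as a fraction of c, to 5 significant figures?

u ≈ 0.68442c

Compose boost 2: (0.2554 + 0.5199)/(1 + 0.2554×0.5199) = 0.77530/1.132782 = 0.68442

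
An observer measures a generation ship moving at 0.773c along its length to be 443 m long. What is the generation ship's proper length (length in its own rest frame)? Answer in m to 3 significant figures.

γ = 1/√(1 − 0.773²) = 1.5763
L₀ = γL = 1.5763 × 443 = 698 m

L₀ ≈ 698 m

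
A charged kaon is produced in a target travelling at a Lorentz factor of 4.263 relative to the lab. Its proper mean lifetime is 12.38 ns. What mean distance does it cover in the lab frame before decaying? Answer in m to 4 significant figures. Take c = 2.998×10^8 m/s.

d ≈ 15.38 m

β = √(1 − 1/γ²) = √(1 − 1/4.263²) = 0.972098
Dilated lifetime: Δt = γτ₀ = 4.263 × 12.38 ns = 52.7759 ns
d = vΔt = 0.972098c × 52.7759 ns = 2.91435×10^8 m/s × 5.27759×10^-8 s = 15.38 m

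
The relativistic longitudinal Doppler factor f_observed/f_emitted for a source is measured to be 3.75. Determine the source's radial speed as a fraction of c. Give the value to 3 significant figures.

f_obs/f_src = √((1+β)/(1−β)) = 3.75  ⇒  (1+β)/(1−β) = 14.062
β = |1 − D²|/(1 + D²) = |1 − 14.062|/(1 + 14.062) = 0.867

β ≈ 0.867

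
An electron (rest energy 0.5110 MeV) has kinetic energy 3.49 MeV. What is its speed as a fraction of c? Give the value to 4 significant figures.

γ = 1 + K/(m₀c²) = 1 + 3.49/0.5110 = 7.82975
β = √(1 − 1/γ²) = 0.9918

β ≈ 0.9918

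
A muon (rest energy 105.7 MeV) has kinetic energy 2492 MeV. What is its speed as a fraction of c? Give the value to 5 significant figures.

γ = 1 + K/(m₀c²) = 1 + 2492/105.7 = 24.57616
β = √(1 − 1/γ²) = 0.99917

β ≈ 0.99917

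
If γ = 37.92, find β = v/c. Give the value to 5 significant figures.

β = √(1 − 1/γ²) = √(1 − 1/37.92²) = √(0.9993046) = 0.99965

β ≈ 0.99965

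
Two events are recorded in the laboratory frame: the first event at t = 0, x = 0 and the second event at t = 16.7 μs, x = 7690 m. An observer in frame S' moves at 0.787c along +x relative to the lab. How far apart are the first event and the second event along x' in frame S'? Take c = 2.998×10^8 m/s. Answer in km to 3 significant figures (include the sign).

Δx' ≈ 6.08 km

γ = 1/√(1 − 0.787²) = 1.6209
Δx' = γ(Δx − vΔt) = 1.6209 × (7690 m − 0.787×(2.998×10^8 m/s)×16.7×10^-6 s)
= 1.6209 × (3749.8 m) = 6.08 km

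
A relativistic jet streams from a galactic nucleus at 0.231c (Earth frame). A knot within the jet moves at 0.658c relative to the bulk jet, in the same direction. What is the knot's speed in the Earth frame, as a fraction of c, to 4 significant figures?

u ≈ 0.7717c

Relativistic velocity addition: u = (u' + v)/(1 + u'v/c²)
= (0.658 + 0.231)/(1 + 0.658×0.231) = 0.8890/1.15200 = 0.7717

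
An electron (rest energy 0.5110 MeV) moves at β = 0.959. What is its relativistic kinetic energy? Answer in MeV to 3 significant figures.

K ≈ 1.29 MeV

γ = 1/√(1 − 0.959²) = 3.5285
K = (γ − 1)m₀c² = (3.5285 − 1) × 0.5110 MeV = 2.5285 × 0.5110 MeV = 1.29 MeV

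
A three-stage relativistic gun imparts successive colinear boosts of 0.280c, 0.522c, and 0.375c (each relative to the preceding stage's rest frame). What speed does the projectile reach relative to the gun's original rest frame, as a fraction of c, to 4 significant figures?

Compose boost 2: (0.522 + 0.280)/(1 + 0.522×0.280) = 0.8020/1.14616 = 0.699728
Compose boost 3: (0.375 + 0.699728)/(1 + 0.375×0.699728) = 1.07473/1.26240 = 0.8513

u ≈ 0.8513c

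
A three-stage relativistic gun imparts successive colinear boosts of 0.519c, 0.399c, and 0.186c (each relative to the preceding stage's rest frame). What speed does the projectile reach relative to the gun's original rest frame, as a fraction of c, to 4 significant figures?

u ≈ 0.8292c

Compose boost 2: (0.399 + 0.519)/(1 + 0.399×0.519) = 0.9180/1.20708 = 0.760512
Compose boost 3: (0.186 + 0.760512)/(1 + 0.186×0.760512) = 0.946512/1.14146 = 0.8292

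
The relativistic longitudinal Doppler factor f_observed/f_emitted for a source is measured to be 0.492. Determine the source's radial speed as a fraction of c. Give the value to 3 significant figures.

f_obs/f_src = √((1−β)/(1+β)) = 0.492  ⇒  (1−β)/(1+β) = 0.24206
β = |1 − D²|/(1 + D²) = |1 − 0.24206|/(1 + 0.24206) = 0.610

β ≈ 0.610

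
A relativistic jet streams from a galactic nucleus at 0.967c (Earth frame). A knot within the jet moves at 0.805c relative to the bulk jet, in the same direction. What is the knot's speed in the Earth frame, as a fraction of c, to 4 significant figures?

Relativistic velocity addition: u = (u' + v)/(1 + u'v/c²)
= (0.805 + 0.967)/(1 + 0.805×0.967) = 1.772/1.77843 = 0.9964

u ≈ 0.9964c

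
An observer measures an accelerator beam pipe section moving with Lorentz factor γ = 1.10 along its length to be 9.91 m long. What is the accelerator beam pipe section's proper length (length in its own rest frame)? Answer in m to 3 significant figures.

γ = 1.10 (given)
L₀ = γL = 1.10 × 9.91 = 10.9 m

L₀ ≈ 10.9 m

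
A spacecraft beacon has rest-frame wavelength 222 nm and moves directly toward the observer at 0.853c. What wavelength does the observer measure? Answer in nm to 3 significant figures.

λ_obs ≈ 62.5 nm

Relativistic Doppler: λ_obs = λ_src √((1−β)/(1+β))
= 222 × √(0.14700/1.8530) = 222 × 0.28166 = 62.5 nm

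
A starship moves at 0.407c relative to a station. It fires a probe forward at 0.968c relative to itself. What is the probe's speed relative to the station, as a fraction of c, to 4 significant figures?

Relativistic velocity addition: u = (u' + v)/(1 + u'v/c²)
= (0.968 + 0.407)/(1 + 0.968×0.407) = 1.375/1.39398 = 0.9864

u ≈ 0.9864c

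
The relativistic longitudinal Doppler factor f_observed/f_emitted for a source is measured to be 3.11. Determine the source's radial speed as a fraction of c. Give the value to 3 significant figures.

β ≈ 0.813

f_obs/f_src = √((1+β)/(1−β)) = 3.11  ⇒  (1+β)/(1−β) = 9.6721
β = |1 − D²|/(1 + D²) = |1 − 9.6721|/(1 + 9.6721) = 0.813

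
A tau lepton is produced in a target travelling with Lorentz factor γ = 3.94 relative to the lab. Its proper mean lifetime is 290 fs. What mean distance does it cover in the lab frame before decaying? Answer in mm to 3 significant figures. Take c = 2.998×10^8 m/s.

β = √(1 − 1/γ²) = √(1 − 1/3.94²) = 0.96725
Dilated lifetime: Δt = γτ₀ = 3.94 × 290 fs = 1142.6 fs
d = vΔt = 0.96725c × 1142.6 fs = 2.8998×10^8 m/s × 1.1426×10^-12 s = 0.331 mm

d ≈ 0.331 mm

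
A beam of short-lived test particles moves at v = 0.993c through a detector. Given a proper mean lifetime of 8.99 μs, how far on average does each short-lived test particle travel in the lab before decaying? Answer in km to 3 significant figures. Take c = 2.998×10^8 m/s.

d ≈ 22.7 km

γ = 1/√(1 − 0.993²) = 8.4664
Dilated lifetime: Δt = γτ₀ = 8.4664 × 8.99 μs = 76.113 μs
d = vΔt = 0.993c × 76.113 μs = 2.9770×10^8 m/s × 7.6113×10^-5 s = 22.7 km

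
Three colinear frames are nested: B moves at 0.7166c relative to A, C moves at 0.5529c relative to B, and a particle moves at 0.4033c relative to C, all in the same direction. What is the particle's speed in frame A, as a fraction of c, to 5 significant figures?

Compose boost 2: (0.5529 + 0.7166)/(1 + 0.5529×0.7166) = 1.2695/1.396208 = 0.9092484
Compose boost 3: (0.4033 + 0.9092484)/(1 + 0.4033×0.9092484) = 1.312548/1.366700 = 0.96038

u ≈ 0.96038c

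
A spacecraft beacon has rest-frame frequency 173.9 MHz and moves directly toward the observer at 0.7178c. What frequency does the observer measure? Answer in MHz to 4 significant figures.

Relativistic Doppler: f_obs = f_src √((1+β)/(1−β))
= 173.9 × √(1.71780/0.282200) = 173.9 × 2.46722 = 429.0 MHz

f_obs ≈ 429.0 MHz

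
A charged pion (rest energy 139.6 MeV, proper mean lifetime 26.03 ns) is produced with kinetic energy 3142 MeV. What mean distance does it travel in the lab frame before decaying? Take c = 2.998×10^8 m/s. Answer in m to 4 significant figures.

γ = 1 + K/(m₀c²) = 1 + 3142/139.6 = 23.5072
β = √(1 − 1/γ²) = 0.999095
Dilated lifetime: γτ₀ = 23.5072 × 26.03 ns = 611.891 ns
d = βc·γτ₀ = 0.999095 × (2.998×10^8 m/s) × 6.11891×10^-7 s = 183.3 m

d ≈ 183.3 m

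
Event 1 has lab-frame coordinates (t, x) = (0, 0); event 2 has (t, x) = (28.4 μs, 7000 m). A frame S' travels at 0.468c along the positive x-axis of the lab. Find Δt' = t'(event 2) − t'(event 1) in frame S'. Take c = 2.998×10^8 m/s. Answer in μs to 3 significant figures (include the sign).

Δt' ≈ 19.8 μs

γ = 1/√(1 − 0.468²) = 1.1316
Δt' = γ(Δt − vΔx/c²) = 1.1316 × (28.4 μs − 0.468×7000 m / (2.998×10^8 m/s))
= 1.1316 × (17.473 μs) = 19.8 μs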